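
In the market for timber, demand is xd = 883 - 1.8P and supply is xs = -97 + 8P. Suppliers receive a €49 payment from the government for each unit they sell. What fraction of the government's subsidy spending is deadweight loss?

DWL / government spending = 36/775

Pre-subsidy: 883 - 1.8P = -97 + 8P gives P* = 100, x* = 703.
With the subsidy, sellers receive Ps = Pb + 49 for each unit, where Pb is the price buyers pay.
Supply in terms of Pb becomes xs = -97 + 8(Pb + 49) = 295 + 8Pb. Setting this equal to demand: 883 - 1.8Pb = 295 + 8Pb, so Pb = 60.
Sellers receive Ps = 60 + 49 = 109; x' = 883 − 1.8·60 = 775.
ΔCS = ½(703 + 775)(100 − 60) = 29560; ΔPS = ½(703 + 775)(109 − 100) = 6651.
Government spending = 49 × 775 = 37975.
DWL = ½ × 49 × (775 − 703) = 1764; fraction = 1764 / 37975 = 36/775.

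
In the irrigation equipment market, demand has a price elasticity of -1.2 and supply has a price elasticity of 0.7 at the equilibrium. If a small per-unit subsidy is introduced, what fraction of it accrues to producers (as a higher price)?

For a small subsidy around the equilibrium, the benefit split depends on the relative slopes, which at a point are proportional to the elasticities.
Buyer share = εs/(εs + |εd|) = 0.7/(0.7 + 1.2) = 7/19; seller share = |εd|/(εs + |εd|) = 12/19.
So producers capture 12/19 of the subsidy.

Producer share = 12/19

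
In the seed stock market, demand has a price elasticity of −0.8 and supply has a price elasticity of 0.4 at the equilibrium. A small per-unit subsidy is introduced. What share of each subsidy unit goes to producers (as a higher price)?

For a small subsidy around the equilibrium, the benefit split depends on the relative slopes, which at a point are proportional to the elasticities.
Buyer share = εs/(εs + |εd|) = 0.4/(0.4 + 0.8) = 1/3; seller share = |εd|/(εs + |εd|) = 2/3.
So producers capture 2/3 of the subsidy.

Producer share = 2/3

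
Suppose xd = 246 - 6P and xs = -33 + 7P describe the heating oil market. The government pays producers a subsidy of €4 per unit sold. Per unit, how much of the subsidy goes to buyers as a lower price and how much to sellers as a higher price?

Buyers gain 28/13 per unit; sellers gain 24/13 per unit

Pre-subsidy: 246 - 6P = -33 + 7P gives P* = 279/13, x* = 1524/13.
With the subsidy, sellers receive Ps = Pb + 4 for each unit, where Pb is the price buyers pay.
Supply in terms of Pb becomes xs = -33 + 7(Pb + 4) = -5 + 7Pb. Setting this equal to demand: 246 - 6Pb = -5 + 7Pb, so Pb = 251/13.
Sellers receive Ps = 251/13 + 4 = 303/13; x' = 246 − 6·(251/13) = 1692/13.
Buyers' price falls by P* − Pb = 279/13 − 251/13 = 28/13; sellers' price rises by Ps − P* = 303/13 − 279/13 = 24/13.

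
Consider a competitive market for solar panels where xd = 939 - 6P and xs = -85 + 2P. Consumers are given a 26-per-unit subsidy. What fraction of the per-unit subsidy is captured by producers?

Pre-subsidy: 939 - 6P = -85 + 2P gives P* = 128, x* = 171.
With the rebate, buyers effectively pay Pb = Ps − 26, where Ps is the price sellers receive.
Demand in terms of Ps becomes xd = 939 − 6(Ps − 26) = 1095 - 6Ps. Setting this equal to supply: 1095 - 6Ps = -85 + 2Ps, so Ps = 147.5.
Buyers pay Pb = 147.5 − 26 = 121.5; x' = -85 + 2·147.5 = 210.
Buyers' price falls by P* − Pb = 128 − 121.5 = 6.5; sellers' price rises by Ps − P* = 147.5 − 128 = 19.5.
So producers capture 19.5/26 = 0.75 of each unit of subsidy.

Producer share = 0.75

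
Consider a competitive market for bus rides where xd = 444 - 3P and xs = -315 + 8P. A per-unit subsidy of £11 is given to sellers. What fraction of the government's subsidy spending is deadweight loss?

Pre-subsidy: 444 - 3P = -315 + 8P gives P* = 69, x* = 237.
With the subsidy, sellers receive Ps = Pb + 11 for each unit, where Pb is the price buyers pay.
Supply in terms of Pb becomes xs = -315 + 8(Pb + 11) = -227 + 8Pb. Setting this equal to demand: 444 - 3Pb = -227 + 8Pb, so Pb = 61.
Sellers receive Ps = 61 + 11 = 72; x' = 444 − 3·61 = 261.
ΔCS = ½(237 + 261)(69 − 61) = 1992; ΔPS = ½(237 + 261)(72 − 69) = 747.
Government spending = 11 × 261 = 2871.
DWL = ½ × 11 × (261 − 237) = 132; fraction = 132 / 2871 = 4/87.

DWL / government spending = 4/87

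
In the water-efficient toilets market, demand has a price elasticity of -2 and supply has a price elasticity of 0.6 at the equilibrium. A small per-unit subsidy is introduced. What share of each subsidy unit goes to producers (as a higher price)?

For a small subsidy around the equilibrium, the benefit split depends on the relative slopes, which at a point are proportional to the elasticities.
Buyer share = εs/(εs + |εd|) = 0.6/(0.6 + 2) = 3/13; seller share = |εd|/(εs + |εd|) = 10/13.
So producers capture 10/13 of the subsidy.

Producer share = 10/13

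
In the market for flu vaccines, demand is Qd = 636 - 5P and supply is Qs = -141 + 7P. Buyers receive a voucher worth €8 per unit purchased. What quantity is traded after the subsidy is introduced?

Q' = 4027/12

Pre-subsidy: 636 - 5P = -141 + 7P gives P* = 64.75, Q* = 312.25.
With the rebate, buyers effectively pay Pb = Ps − 8, where Ps is the price sellers receive.
Demand in terms of Ps becomes Qd = 636 − 5(Ps − 8) = 676 - 5Ps. Setting this equal to supply: 676 - 5Ps = -141 + 7Ps, so Ps = 817/12.
Buyers pay Pb = 817/12 − 8 = 721/12; Q' = -141 + 7·(817/12) = 4027/12.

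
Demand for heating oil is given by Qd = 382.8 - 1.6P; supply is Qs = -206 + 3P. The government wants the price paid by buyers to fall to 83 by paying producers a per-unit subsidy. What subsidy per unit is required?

Required subsidy s = 69 per unit

At a buyer price of 83, quantity demanded is 382.8 − 1.6·83 = 250.
Sellers supply 250 only when they receive Ps with -206 + 3·Ps = 250, i.e. Ps = 152.
s = Ps − Pb = 152 − 83 = 69.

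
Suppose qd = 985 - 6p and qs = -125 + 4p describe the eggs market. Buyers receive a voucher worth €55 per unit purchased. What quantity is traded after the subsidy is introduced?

q' = 451

Pre-subsidy: 985 - 6p = -125 + 4p gives p* = 111, q* = 319.
With the rebate, buyers effectively pay pb = ps − 55, where ps is the price sellers receive.
Demand in terms of ps becomes qd = 985 − 6(ps − 55) = 1315 - 6ps. Setting this equal to supply: 1315 - 6ps = -125 + 4ps, so ps = 144.
Buyers pay pb = 144 − 55 = 89; q' = -125 + 4·144 = 451.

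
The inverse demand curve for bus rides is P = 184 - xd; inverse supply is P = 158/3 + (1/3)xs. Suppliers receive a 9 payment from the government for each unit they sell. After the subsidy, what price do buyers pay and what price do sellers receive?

Pre-subsidy: 184 - x = 158/3 + (1/3)x gives x* = 98.5 and P* = 85.5.
With the subsidy, sellers receive Ps = Pb + 9 for each unit, where Pb is the price buyers pay.
On the curves, Pb = 184 - x and Ps = 158/3 + (1/3)x; the wedge Ps − Pb = 9 gives 158/3 + (1/3)x − (184 - x) = 9, so x' = 105.25.
Then Pb = 184 − 1·105.25 = 78.75 and Ps = 158/3 + (1/3)·105.25 = 87.75.

Buyers pay 78.75; sellers receive 87.75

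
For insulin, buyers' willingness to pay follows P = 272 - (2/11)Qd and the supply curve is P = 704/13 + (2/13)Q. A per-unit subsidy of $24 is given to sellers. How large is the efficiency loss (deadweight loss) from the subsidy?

Pre-subsidy: 272 - (2/11)Q = 704/13 + (2/13)Q gives Q* = 649 and P* = 154.
With the subsidy, sellers receive Ps = Pb + 24 for each unit, where Pb is the price buyers pay.
On the curves, Pb = 272 - (2/11)Q and Ps = 704/13 + (2/13)Q; the wedge Ps − Pb = 24 gives 704/13 + (2/13)Q − (272 - (2/11)Q) = 24, so Q' = 720.5.
Then Pb = 272 − (2/11)·720.5 = 141 and Ps = 704/13 + (2/13)·720.5 = 165.
The subsidy expands output by 720.5 − 649 = 71.5 past the efficient level; on those units the gap between marginal cost and willingness to pay runs from 0 up to 24.
DWL = ½ × 24 × 71.5 = 858.

Deadweight loss = $858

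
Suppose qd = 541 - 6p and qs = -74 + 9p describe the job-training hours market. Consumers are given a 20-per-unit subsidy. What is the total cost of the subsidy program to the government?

Government cost = 7340

Pre-subsidy: 541 - 6p = -74 + 9p gives p* = 41, q* = 295.
With the rebate, buyers effectively pay pb = ps − 20, where ps is the price sellers receive.
Demand in terms of ps becomes qd = 541 − 6(ps − 20) = 661 - 6ps. Setting this equal to supply: 661 - 6ps = -74 + 9ps, so ps = 49.
Buyers pay pb = 49 − 20 = 29; q' = -74 + 9·49 = 367.
Government outlay = subsidy × quantity = 20 × 367 = 7340.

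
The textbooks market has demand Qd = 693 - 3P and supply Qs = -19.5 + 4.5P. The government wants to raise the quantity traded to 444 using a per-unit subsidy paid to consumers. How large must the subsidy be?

Required subsidy s = 20 per unit

At Q = 444, invert demand for the buyer price: Pb = (693 − 444)/3 = 83; invert supply for the seller price: Ps = (444 − (-19.5))/4.5 = 103.
The subsidy must fill the gap: s = Ps − Pb = 103 − 83 = 20.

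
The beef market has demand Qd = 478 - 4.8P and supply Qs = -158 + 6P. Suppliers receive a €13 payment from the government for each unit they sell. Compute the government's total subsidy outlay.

Pre-subsidy: 478 - 4.8P = -158 + 6P gives P* = 530/9, Q* = 586/3.
With the subsidy, sellers receive Ps = Pb + 13 for each unit, where Pb is the price buyers pay.
Supply in terms of Pb becomes Qs = -158 + 6(Pb + 13) = -80 + 6Pb. Setting this equal to demand: 478 - 4.8Pb = -80 + 6Pb, so Pb = 155/3.
Sellers receive Ps = 155/3 + 13 = 194/3; Q' = 478 − 4.8·(155/3) = 230.
Government outlay = subsidy × quantity = 13 × 230 = 2990.

Government cost = €2990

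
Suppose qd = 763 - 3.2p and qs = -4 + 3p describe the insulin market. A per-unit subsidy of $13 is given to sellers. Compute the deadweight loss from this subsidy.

Deadweight loss = 4056/31

Pre-subsidy: 763 - 3.2p = -4 + 3p gives p* = 3835/31, q* = 11381/31.
With the subsidy, sellers receive ps = pb + 13 for each unit, where pb is the price buyers pay.
Supply in terms of pb becomes qs = -4 + 3(pb + 13) = 35 + 3pb. Setting this equal to demand: 763 - 3.2pb = 35 + 3pb, so pb = 3640/31.
Sellers receive ps = 3640/31 + 13 = 4043/31; q' = 763 − 3.2·(3640/31) = 12005/31.
The subsidy expands output by 12005/31 − 11381/31 = 624/31 past the efficient level; on those units the gap between marginal cost and willingness to pay runs from 0 up to 13.
DWL = ½ × 13 × 624/31 = 4056/31.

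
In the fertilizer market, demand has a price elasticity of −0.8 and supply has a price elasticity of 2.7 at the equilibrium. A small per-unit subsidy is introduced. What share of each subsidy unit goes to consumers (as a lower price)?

For a small subsidy around the equilibrium, the benefit split depends on the relative slopes, which at a point are proportional to the elasticities.
Buyer share = εs/(εs + |εd|) = 2.7/(2.7 + 0.8) = 27/35; seller share = |εd|/(εs + |εd|) = 8/35.

Consumer share = 27/35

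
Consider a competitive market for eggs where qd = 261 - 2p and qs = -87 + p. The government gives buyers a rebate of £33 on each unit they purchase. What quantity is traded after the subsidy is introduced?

Pre-subsidy: 261 - 2p = -87 + p gives p* = 116, q* = 29.
With the rebate, buyers effectively pay pb = ps − 33, where ps is the price sellers receive.
Demand in terms of ps becomes qd = 261 − 2(ps − 33) = 327 - 2ps. Setting this equal to supply: 327 - 2ps = -87 + ps, so ps = 138.
Buyers pay pb = 138 − 33 = 105; q' = -87 + 1·138 = 51.

q' = 51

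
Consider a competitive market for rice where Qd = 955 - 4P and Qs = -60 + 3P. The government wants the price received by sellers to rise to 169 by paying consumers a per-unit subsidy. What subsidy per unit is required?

Required subsidy s = 42 per unit

At a seller price of 169, quantity supplied is -60 + 3·169 = 447.
Buyers absorb 447 only when they pay Pb with 955 − 4·Pb = 447, i.e. Pb = 127.
s = Ps − Pb = 169 − 127 = 42.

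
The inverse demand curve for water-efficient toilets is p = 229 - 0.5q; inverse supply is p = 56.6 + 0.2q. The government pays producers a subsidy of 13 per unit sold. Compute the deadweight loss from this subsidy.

Deadweight loss = 845/7

Pre-subsidy: 229 - 0.5q = 56.6 + 0.2q gives q* = 1724/7 and p* = 741/7.
With the subsidy, sellers receive ps = pb + 13 for each unit, where pb is the price buyers pay.
On the curves, pb = 229 - 0.5q and ps = 56.6 + 0.2q; the wedge ps − pb = 13 gives 56.6 + 0.2q − (229 - 0.5q) = 13, so q' = 1854/7.
Then pb = 229 − 0.5·(1854/7) = 676/7 and ps = 56.6 + 0.2·(1854/7) = 767/7.
The subsidy expands output by 1854/7 − 1724/7 = 130/7 past the efficient level; on those units the gap between marginal cost and willingness to pay runs from 0 up to 13.
DWL = ½ × 13 × 130/7 = 845/7.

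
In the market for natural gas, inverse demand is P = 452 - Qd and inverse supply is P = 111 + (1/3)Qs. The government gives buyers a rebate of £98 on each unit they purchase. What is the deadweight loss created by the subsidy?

Pre-subsidy: 452 - Q = 111 + (1/3)Q gives Q* = 255.75 and P* = 196.25.
With the rebate, buyers effectively pay Pb = Ps − 98, where Ps is the price sellers receive.
On the curves, Pb = 452 - Q and Ps = 111 + (1/3)Q; the wedge Ps − Pb = 98 gives 111 + (1/3)Q − (452 - Q) = 98, so Q' = 329.25.
Then Pb = 452 − 1·329.25 = 122.75 and Ps = 111 + (1/3)·329.25 = 220.75.
The subsidy expands output by 329.25 − 255.75 = 73.5 past the efficient level; on those units the gap between marginal cost and willingness to pay runs from 0 up to 98.
DWL = ½ × 98 × 73.5 = 3601.5.

Deadweight loss = £3601.5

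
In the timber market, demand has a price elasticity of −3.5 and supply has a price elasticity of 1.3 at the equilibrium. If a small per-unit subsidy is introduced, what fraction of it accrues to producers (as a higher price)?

For a small subsidy around the equilibrium, the benefit split depends on the relative slopes, which at a point are proportional to the elasticities.
Buyer share = εs/(εs + |εd|) = 1.3/(1.3 + 3.5) = 13/48; seller share = |εd|/(εs + |εd|) = 35/48.
So producers capture 35/48 of the subsidy.

Producer share = 35/48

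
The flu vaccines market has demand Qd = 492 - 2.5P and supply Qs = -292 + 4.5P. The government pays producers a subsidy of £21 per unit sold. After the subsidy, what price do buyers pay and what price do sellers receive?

Pre-subsidy: 492 - 2.5P = -292 + 4.5P gives P* = 112, Q* = 212.
With the subsidy, sellers receive Ps = Pb + 21 for each unit, where Pb is the price buyers pay.
Supply in terms of Pb becomes Qs = -292 + 4.5(Pb + 21) = -197.5 + 4.5Pb. Setting this equal to demand: 492 - 2.5Pb = -197.5 + 4.5Pb, so Pb = 98.5.
Sellers receive Ps = 98.5 + 21 = 119.5; Q' = 492 − 2.5·98.5 = 245.75.

Buyers pay £98.5; sellers receive £119.5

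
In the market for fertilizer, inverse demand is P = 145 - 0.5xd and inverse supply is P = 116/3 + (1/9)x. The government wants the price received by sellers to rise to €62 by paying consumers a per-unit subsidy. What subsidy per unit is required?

At a seller price of 62, quantity supplied is -348 + 9·62 = 210.
Buyers absorb 210 only when they pay Pb = 145 − 0.5·210 = 40.
s = Ps − Pb = 62 − 40 = 22.

Required subsidy s = €22 per unit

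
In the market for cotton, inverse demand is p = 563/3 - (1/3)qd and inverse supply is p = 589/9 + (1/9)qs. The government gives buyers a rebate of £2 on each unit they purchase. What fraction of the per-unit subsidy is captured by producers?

Producer share = 0.25

Pre-subsidy: 563/3 - (1/3)q = 589/9 + (1/9)q gives q* = 275 and p* = 96.
With the rebate, buyers effectively pay pb = ps − 2, where ps is the price sellers receive.
On the curves, pb = 563/3 - (1/3)q and ps = 589/9 + (1/9)q; the wedge ps − pb = 2 gives 589/9 + (1/9)q − (563/3 - (1/3)q) = 2, so q' = 279.5.
Then pb = 563/3 − (1/3)·279.5 = 94.5 and ps = 589/9 + (1/9)·279.5 = 96.5.
Buyers' price falls by p* − pb = 96 − 94.5 = 1.5; sellers' price rises by ps − p* = 96.5 − 96 = 0.5.
So producers capture 0.5/2 = 0.25 of each unit of subsidy.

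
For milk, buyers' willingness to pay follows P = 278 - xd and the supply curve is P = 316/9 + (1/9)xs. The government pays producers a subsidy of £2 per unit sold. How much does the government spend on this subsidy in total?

Pre-subsidy: 278 - x = 316/9 + (1/9)x gives x* = 218.6 and P* = 59.4.
With the subsidy, sellers receive Ps = Pb + 2 for each unit, where Pb is the price buyers pay.
On the curves, Pb = 278 - x and Ps = 316/9 + (1/9)x; the wedge Ps − Pb = 2 gives 316/9 + (1/9)x − (278 - x) = 2, so x' = 220.4.
Then Pb = 278 − 1·220.4 = 57.6 and Ps = 316/9 + (1/9)·220.4 = 59.6.
Government outlay = subsidy × quantity = 2 × 220.4 = 440.8.

Government cost = £440.8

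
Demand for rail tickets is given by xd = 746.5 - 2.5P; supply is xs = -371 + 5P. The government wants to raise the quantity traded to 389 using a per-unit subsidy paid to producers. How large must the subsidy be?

Required subsidy s = 9 per unit

At x = 389, invert demand for the buyer price: Pb = (746.5 − 389)/2.5 = 143; invert supply for the seller price: Ps = (389 − (-371))/5 = 152.
The subsidy must fill the gap: s = Ps − Pb = 152 − 143 = 9.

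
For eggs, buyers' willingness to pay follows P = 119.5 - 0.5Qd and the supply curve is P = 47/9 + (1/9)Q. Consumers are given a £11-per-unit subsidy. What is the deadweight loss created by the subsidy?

Deadweight loss = £99

Pre-subsidy: 119.5 - 0.5Q = 47/9 + (1/9)Q gives Q* = 187 and P* = 26.
With the rebate, buyers effectively pay Pb = Ps − 11, where Ps is the price sellers receive.
On the curves, Pb = 119.5 - 0.5Q and Ps = 47/9 + (1/9)Q; the wedge Ps − Pb = 11 gives 47/9 + (1/9)Q − (119.5 - 0.5Q) = 11, so Q' = 205.
Then Pb = 119.5 − 0.5·205 = 17 and Ps = 47/9 + (1/9)·205 = 28.
The subsidy expands output by 205 − 187 = 18 past the efficient level; on those units the gap between marginal cost and willingness to pay runs from 0 up to 11.
DWL = ½ × 11 × 18 = 99.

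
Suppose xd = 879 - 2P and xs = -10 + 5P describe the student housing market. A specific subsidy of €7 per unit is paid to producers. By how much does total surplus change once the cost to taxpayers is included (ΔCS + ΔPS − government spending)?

Net change in total surplus = -€35

Pre-subsidy: 879 - 2P = -10 + 5P gives P* = 127, x* = 625.
With the subsidy, sellers receive Ps = Pb + 7 for each unit, where Pb is the price buyers pay.
Supply in terms of Pb becomes xs = -10 + 5(Pb + 7) = 25 + 5Pb. Setting this equal to demand: 879 - 2Pb = 25 + 5Pb, so Pb = 122.
Sellers receive Ps = 122 + 7 = 129; x' = 879 − 2·122 = 635.
ΔCS = ½(625 + 635)(127 − 122) = 3150; ΔPS = ½(625 + 635)(129 − 127) = 1260.
Government spending = 7 × 635 = 4445.
Net change = 3150 + 1260 − 4445 = -35. The loss equals the DWL triangle ½·7·10.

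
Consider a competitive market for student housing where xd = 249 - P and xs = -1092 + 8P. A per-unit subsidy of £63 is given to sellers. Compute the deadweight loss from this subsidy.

Pre-subsidy: 249 - P = -1092 + 8P gives P* = 149, x* = 100.
With the subsidy, sellers receive Ps = Pb + 63 for each unit, where Pb is the price buyers pay.
Supply in terms of Pb becomes xs = -1092 + 8(Pb + 63) = -588 + 8Pb. Setting this equal to demand: 249 - Pb = -588 + 8Pb, so Pb = 93.
Sellers receive Ps = 93 + 63 = 156; x' = 249 − 1·93 = 156.
The subsidy expands output by 156 − 100 = 56 past the efficient level; on those units the gap between marginal cost and willingness to pay runs from 0 up to 63.
DWL = ½ × 63 × 56 = 1764.

Deadweight loss = £1764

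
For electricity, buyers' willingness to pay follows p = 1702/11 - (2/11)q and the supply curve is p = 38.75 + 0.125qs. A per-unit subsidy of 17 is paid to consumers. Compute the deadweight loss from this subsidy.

Pre-subsidy: 1702/11 - (2/11)q = 38.75 + 0.125q gives q* = 378 and p* = 86.
With the rebate, buyers effectively pay pb = ps − 17, where ps is the price sellers receive.
On the curves, pb = 1702/11 - (2/11)q and ps = 38.75 + 0.125q; the wedge ps − pb = 17 gives 38.75 + 0.125q − (1702/11 - (2/11)q) = 17, so q' = 11702/27.
Then pb = 1702/11 − (2/11)·(11702/27) = 2050/27 and ps = 38.75 + 0.125·(11702/27) = 2509/27.
The subsidy expands output by 11702/27 − 378 = 1496/27 past the efficient level; on those units the gap between marginal cost and willingness to pay runs from 0 up to 17.
DWL = ½ × 17 × 1496/27 = 12716/27.

Deadweight loss = 12716/27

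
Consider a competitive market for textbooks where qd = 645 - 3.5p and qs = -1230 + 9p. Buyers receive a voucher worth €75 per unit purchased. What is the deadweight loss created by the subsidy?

Deadweight loss = €7087.5

Pre-subsidy: 645 - 3.5p = -1230 + 9p gives p* = 150, q* = 120.
With the rebate, buyers effectively pay pb = ps − 75, where ps is the price sellers receive.
Demand in terms of ps becomes qd = 645 − 3.5(ps − 75) = 907.5 - 3.5ps. Setting this equal to supply: 907.5 - 3.5ps = -1230 + 9ps, so ps = 171.
Buyers pay pb = 171 − 75 = 96; q' = -1230 + 9·171 = 309.
The subsidy expands output by 309 − 120 = 189 past the efficient level; on those units the gap between marginal cost and willingness to pay runs from 0 up to 75.
DWL = ½ × 75 × 189 = 7087.5.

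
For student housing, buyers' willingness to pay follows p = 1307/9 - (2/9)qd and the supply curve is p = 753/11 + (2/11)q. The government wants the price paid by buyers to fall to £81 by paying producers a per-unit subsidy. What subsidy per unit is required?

At a buyer price of 81, quantity demanded is 653.5 − 4.5·81 = 289.
Sellers supply 289 only when they receive ps = 753/11 + (2/11)·289 = 121.
s = ps − pb = 121 − 81 = 40.

Required subsidy s = £40 per unit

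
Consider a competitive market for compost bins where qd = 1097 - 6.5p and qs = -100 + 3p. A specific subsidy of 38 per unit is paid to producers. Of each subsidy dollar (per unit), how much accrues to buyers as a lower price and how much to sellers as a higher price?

Pre-subsidy: 1097 - 6.5p = -100 + 3p gives p* = 126, q* = 278.
With the subsidy, sellers receive ps = pb + 38 for each unit, where pb is the price buyers pay.
Supply in terms of pb becomes qs = -100 + 3(pb + 38) = 14 + 3pb. Setting this equal to demand: 1097 - 6.5pb = 14 + 3pb, so pb = 114.
Sellers receive ps = 114 + 38 = 152; q' = 1097 − 6.5·114 = 356.
Buyers' price falls by p* − pb = 126 − 114 = 12; sellers' price rises by ps − p* = 152 − 126 = 26.

Buyers gain 12 per unit; sellers gain 26 per unit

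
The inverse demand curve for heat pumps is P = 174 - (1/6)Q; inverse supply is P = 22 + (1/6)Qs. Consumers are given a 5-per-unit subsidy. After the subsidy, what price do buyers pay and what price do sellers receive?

Buyers pay 95.5; sellers receive 100.5

Pre-subsidy: 174 - (1/6)Q = 22 + (1/6)Q gives Q* = 456 and P* = 98.
With the rebate, buyers effectively pay Pb = Ps − 5, where Ps is the price sellers receive.
On the curves, Pb = 174 - (1/6)Q and Ps = 22 + (1/6)Q; the wedge Ps − Pb = 5 gives 22 + (1/6)Q − (174 - (1/6)Q) = 5, so Q' = 471.
Then Pb = 174 − (1/6)·471 = 95.5 and Ps = 22 + (1/6)·471 = 100.5.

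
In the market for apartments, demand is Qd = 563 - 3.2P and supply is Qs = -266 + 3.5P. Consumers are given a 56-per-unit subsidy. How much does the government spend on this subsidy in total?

Pre-subsidy: 563 - 3.2P = -266 + 3.5P gives P* = 8290/67, Q* = 11193/67.
With the rebate, buyers effectively pay Pb = Ps − 56, where Ps is the price sellers receive.
Demand in terms of Ps becomes Qd = 563 − 3.2(Ps − 56) = 742.2 - 3.2Ps. Setting this equal to supply: 742.2 - 3.2Ps = -266 + 3.5Ps, so Ps = 10082/67.
Buyers pay Pb = 10082/67 − 56 = 6330/67; Q' = -266 + 3.5·(10082/67) = 17465/67.
Government outlay = subsidy × quantity = 56 × 17465/67 = 978040/67.

Government cost = 978040/67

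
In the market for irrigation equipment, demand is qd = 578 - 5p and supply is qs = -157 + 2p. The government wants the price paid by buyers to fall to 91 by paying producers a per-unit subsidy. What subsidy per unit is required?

At a buyer price of 91, quantity demanded is 578 − 5·91 = 123.
Sellers supply 123 only when they receive ps with -157 + 2·ps = 123, i.e. ps = 140.
s = ps − pb = 140 − 91 = 49.

Required subsidy s = 49 per unit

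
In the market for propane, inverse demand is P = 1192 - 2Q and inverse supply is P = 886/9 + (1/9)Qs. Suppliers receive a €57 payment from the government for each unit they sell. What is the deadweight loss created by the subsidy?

Deadweight loss = €769.5

Pre-subsidy: 1192 - 2Q = 886/9 + (1/9)Q gives Q* = 518 and P* = 156.
With the subsidy, sellers receive Ps = Pb + 57 for each unit, where Pb is the price buyers pay.
On the curves, Pb = 1192 - 2Q and Ps = 886/9 + (1/9)Q; the wedge Ps − Pb = 57 gives 886/9 + (1/9)Q − (1192 - 2Q) = 57, so Q' = 545.
Then Pb = 1192 − 2·545 = 102 and Ps = 886/9 + (1/9)·545 = 159.
The subsidy expands output by 545 − 518 = 27 past the efficient level; on those units the gap between marginal cost and willingness to pay runs from 0 up to 57.
DWL = ½ × 57 × 27 = 769.5.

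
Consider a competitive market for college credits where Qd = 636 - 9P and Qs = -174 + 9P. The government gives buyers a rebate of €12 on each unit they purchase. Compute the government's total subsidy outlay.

Pre-subsidy: 636 - 9P = -174 + 9P gives P* = 45, Q* = 231.
With the rebate, buyers effectively pay Pb = Ps − 12, where Ps is the price sellers receive.
Demand in terms of Ps becomes Qd = 636 − 9(Ps − 12) = 744 - 9Ps. Setting this equal to supply: 744 - 9Ps = -174 + 9Ps, so Ps = 51.
Buyers pay Pb = 51 − 12 = 39; Q' = -174 + 9·51 = 285.
Government outlay = subsidy × quantity = 12 × 285 = 3420.

Government cost = €3420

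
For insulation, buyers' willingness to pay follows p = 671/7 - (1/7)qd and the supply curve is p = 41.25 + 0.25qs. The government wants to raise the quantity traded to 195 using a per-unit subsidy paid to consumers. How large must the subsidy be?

At q = 195, from the demand curve buyers pay pb = 671/7 − (1/7)·195 = 68; from the supply curve sellers need ps = 41.25 + 0.25·195 = 90.
The subsidy must fill the gap: s = ps − pb = 90 − 68 = 22.

Required subsidy s = 22 per unit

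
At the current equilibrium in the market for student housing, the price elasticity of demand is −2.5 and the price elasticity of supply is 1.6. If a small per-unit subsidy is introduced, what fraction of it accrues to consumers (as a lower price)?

For a small subsidy around the equilibrium, the benefit split depends on the relative slopes, which at a point are proportional to the elasticities.
Buyer share = εs/(εs + |εd|) = 1.6/(1.6 + 2.5) = 16/41; seller share = |εd|/(εs + |εd|) = 25/41.

Consumer share = 16/41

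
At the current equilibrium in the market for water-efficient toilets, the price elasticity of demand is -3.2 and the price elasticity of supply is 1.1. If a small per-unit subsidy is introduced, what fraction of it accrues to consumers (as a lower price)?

Consumer share = 11/43

For a small subsidy around the equilibrium, the benefit split depends on the relative slopes, which at a point are proportional to the elasticities.
Buyer share = εs/(εs + |εd|) = 1.1/(1.1 + 3.2) = 11/43; seller share = |εd|/(εs + |εd|) = 32/43.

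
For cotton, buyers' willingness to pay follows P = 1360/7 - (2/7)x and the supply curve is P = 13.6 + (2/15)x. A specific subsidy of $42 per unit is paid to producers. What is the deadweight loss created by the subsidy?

Deadweight loss = 46305/22

Pre-subsidy: 1360/7 - (2/7)x = 13.6 + (2/15)x gives x* = 4743/11 and P* = 782/11.
With the subsidy, sellers receive Ps = Pb + 42 for each unit, where Pb is the price buyers pay.
On the curves, Pb = 1360/7 - (2/7)x and Ps = 13.6 + (2/15)x; the wedge Ps − Pb = 42 gives 13.6 + (2/15)x − (1360/7 - (2/7)x) = 42, so x' = 11691/22.
Then Pb = 1360/7 − (2/7)·(11691/22) = 467/11 and Ps = 13.6 + (2/15)·(11691/22) = 929/11.
The subsidy expands output by 11691/22 − 4743/11 = 2205/22 past the efficient level; on those units the gap between marginal cost and willingness to pay runs from 0 up to 42.
DWL = ½ × 42 × 2205/22 = 46305/22.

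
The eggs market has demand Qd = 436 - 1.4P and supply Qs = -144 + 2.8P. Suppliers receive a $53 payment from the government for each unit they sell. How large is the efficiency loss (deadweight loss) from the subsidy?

Pre-subsidy: 436 - 1.4P = -144 + 2.8P gives P* = 2900/21, Q* = 728/3.
With the subsidy, sellers receive Ps = Pb + 53 for each unit, where Pb is the price buyers pay.
Supply in terms of Pb becomes Qs = -144 + 2.8(Pb + 53) = 4.4 + 2.8Pb. Setting this equal to demand: 436 - 1.4Pb = 4.4 + 2.8Pb, so Pb = 2158/21.
Sellers receive Ps = 2158/21 + 53 = 3271/21; Q' = 436 − 1.4·(2158/21) = 4382/15.
The subsidy expands output by 4382/15 − 728/3 = 742/15 past the efficient level; on those units the gap between marginal cost and willingness to pay runs from 0 up to 53.
DWL = ½ × 53 × 742/15 = 19663/15.

Deadweight loss = 19663/15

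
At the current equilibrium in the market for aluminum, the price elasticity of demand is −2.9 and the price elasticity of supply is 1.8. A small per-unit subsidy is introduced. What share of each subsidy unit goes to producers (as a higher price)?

Producer share = 29/47

For a small subsidy around the equilibrium, the benefit split depends on the relative slopes, which at a point are proportional to the elasticities.
Buyer share = εs/(εs + |εd|) = 1.8/(1.8 + 2.9) = 18/47; seller share = |εd|/(εs + |εd|) = 29/47.
So producers capture 29/47 of the subsidy.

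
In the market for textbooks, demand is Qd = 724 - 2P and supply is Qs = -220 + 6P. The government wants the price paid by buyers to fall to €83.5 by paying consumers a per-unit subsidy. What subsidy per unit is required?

Required subsidy s = €46 per unit

At a buyer price of 83.5, quantity demanded is 724 − 2·83.5 = 557.
Sellers supply 557 only when they receive Ps with -220 + 6·Ps = 557, i.e. Ps = 129.5.
s = Ps − Pb = 129.5 − 83.5 = 46.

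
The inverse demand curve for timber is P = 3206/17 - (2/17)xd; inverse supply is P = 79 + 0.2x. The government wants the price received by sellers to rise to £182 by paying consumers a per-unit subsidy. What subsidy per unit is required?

At a seller price of 182, quantity supplied is -395 + 5·182 = 515.
Buyers absorb 515 only when they pay Pb = 3206/17 − (2/17)·515 = 128.
s = Ps − Pb = 182 − 128 = 54.

Required subsidy s = £54 per unit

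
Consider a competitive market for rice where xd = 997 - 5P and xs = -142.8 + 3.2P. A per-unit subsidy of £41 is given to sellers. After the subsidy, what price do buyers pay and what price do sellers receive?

Buyers pay £123; sellers receive £164

Pre-subsidy: 997 - 5P = -142.8 + 3.2P gives P* = 139, x* = 302.
With the subsidy, sellers receive Ps = Pb + 41 for each unit, where Pb is the price buyers pay.
Supply in terms of Pb becomes xs = -142.8 + 3.2(Pb + 41) = -11.6 + 3.2Pb. Setting this equal to demand: 997 - 5Pb = -11.6 + 3.2Pb, so Pb = 123.
Sellers receive Ps = 123 + 41 = 164; x' = 997 − 5·123 = 382.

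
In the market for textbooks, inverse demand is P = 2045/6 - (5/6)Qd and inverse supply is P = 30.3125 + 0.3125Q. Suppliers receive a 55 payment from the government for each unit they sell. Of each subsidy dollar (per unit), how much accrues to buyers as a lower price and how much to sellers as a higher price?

Pre-subsidy: 2045/6 - (5/6)Q = 30.3125 + 0.3125Q gives Q* = 271 and P* = 115.
With the subsidy, sellers receive Ps = Pb + 55 for each unit, where Pb is the price buyers pay.
On the curves, Pb = 2045/6 - (5/6)Q and Ps = 30.3125 + 0.3125Q; the wedge Ps − Pb = 55 gives 30.3125 + 0.3125Q − (2045/6 - (5/6)Q) = 55, so Q' = 319.
Then Pb = 2045/6 − (5/6)·319 = 75 and Ps = 30.3125 + 0.3125·319 = 130.
Buyers' price falls by P* − Pb = 115 − 75 = 40; sellers' price rises by Ps − P* = 130 − 115 = 15.

Buyers gain 40 per unit; sellers gain 15 per unit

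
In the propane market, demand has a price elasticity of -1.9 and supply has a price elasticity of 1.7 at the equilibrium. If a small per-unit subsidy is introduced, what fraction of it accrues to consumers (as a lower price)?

For a small subsidy around the equilibrium, the benefit split depends on the relative slopes, which at a point are proportional to the elasticities.
Buyer share = εs/(εs + |εd|) = 1.7/(1.7 + 1.9) = 17/36; seller share = |εd|/(εs + |εd|) = 19/36.

Consumer share = 17/36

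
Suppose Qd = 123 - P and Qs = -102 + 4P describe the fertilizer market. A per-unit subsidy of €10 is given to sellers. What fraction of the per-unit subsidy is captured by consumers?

Pre-subsidy: 123 - P = -102 + 4P gives P* = 45, Q* = 78.
With the subsidy, sellers receive Ps = Pb + 10 for each unit, where Pb is the price buyers pay.
Supply in terms of Pb becomes Qs = -102 + 4(Pb + 10) = -62 + 4Pb. Setting this equal to demand: 123 - Pb = -62 + 4Pb, so Pb = 37.
Sellers receive Ps = 37 + 10 = 47; Q' = 123 − 1·37 = 86.
Buyers' price falls by P* − Pb = 45 − 37 = 8; sellers' price rises by Ps − P* = 47 − 45 = 2.
So consumers capture 8/10 = 0.8 of each unit of subsidy.

Consumer share = 0.8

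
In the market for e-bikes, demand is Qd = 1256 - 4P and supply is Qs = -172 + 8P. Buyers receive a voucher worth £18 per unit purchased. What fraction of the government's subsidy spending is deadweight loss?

DWL / government spending = 2/69

Pre-subsidy: 1256 - 4P = -172 + 8P gives P* = 119, Q* = 780.
With the rebate, buyers effectively pay Pb = Ps − 18, where Ps is the price sellers receive.
Demand in terms of Ps becomes Qd = 1256 − 4(Ps − 18) = 1328 - 4Ps. Setting this equal to supply: 1328 - 4Ps = -172 + 8Ps, so Ps = 125.
Buyers pay Pb = 125 − 18 = 107; Q' = -172 + 8·125 = 828.
ΔCS = ½(780 + 828)(119 − 107) = 9648; ΔPS = ½(780 + 828)(125 − 119) = 4824.
Government spending = 18 × 828 = 14904.
DWL = ½ × 18 × (828 − 780) = 432; fraction = 432 / 14904 = 2/69.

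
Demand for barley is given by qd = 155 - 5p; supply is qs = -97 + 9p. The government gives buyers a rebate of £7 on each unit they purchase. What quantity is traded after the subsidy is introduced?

Pre-subsidy: 155 - 5p = -97 + 9p gives p* = 18, q* = 65.
With the rebate, buyers effectively pay pb = ps − 7, where ps is the price sellers receive.
Demand in terms of ps becomes qd = 155 − 5(ps − 7) = 190 - 5ps. Setting this equal to supply: 190 - 5ps = -97 + 9ps, so ps = 20.5.
Buyers pay pb = 20.5 − 7 = 13.5; q' = -97 + 9·20.5 = 87.5.

q' = 87.5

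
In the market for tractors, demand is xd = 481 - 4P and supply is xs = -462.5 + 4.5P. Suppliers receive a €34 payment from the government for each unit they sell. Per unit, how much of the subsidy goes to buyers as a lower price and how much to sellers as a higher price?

Pre-subsidy: 481 - 4P = -462.5 + 4.5P gives P* = 111, x* = 37.
With the subsidy, sellers receive Ps = Pb + 34 for each unit, where Pb is the price buyers pay.
Supply in terms of Pb becomes xs = -462.5 + 4.5(Pb + 34) = -309.5 + 4.5Pb. Setting this equal to demand: 481 - 4Pb = -309.5 + 4.5Pb, so Pb = 93.
Sellers receive Ps = 93 + 34 = 127; x' = 481 − 4·93 = 109.
Buyers' price falls by P* − Pb = 111 − 93 = 18; sellers' price rises by Ps − P* = 127 − 111 = 16.

Buyers gain €18 per unit; sellers gain €16 per unit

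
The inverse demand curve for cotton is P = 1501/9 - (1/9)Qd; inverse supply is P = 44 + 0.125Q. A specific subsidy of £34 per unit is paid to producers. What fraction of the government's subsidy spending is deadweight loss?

Pre-subsidy: 1501/9 - (1/9)Q = 44 + 0.125Q gives Q* = 520 and P* = 109.
With the subsidy, sellers receive Ps = Pb + 34 for each unit, where Pb is the price buyers pay.
On the curves, Pb = 1501/9 - (1/9)Q and Ps = 44 + 0.125Q; the wedge Ps − Pb = 34 gives 44 + 0.125Q − (1501/9 - (1/9)Q) = 34, so Q' = 664.
Then Pb = 1501/9 − (1/9)·664 = 93 and Ps = 44 + 0.125·664 = 127.
ΔCS = ½(520 + 664)(109 − 93) = 9472; ΔPS = ½(520 + 664)(127 − 109) = 10656.
Government spending = 34 × 664 = 22576.
DWL = ½ × 34 × (664 − 520) = 2448; fraction = 2448 / 22576 = 9/83.

DWL / government spending = 9/83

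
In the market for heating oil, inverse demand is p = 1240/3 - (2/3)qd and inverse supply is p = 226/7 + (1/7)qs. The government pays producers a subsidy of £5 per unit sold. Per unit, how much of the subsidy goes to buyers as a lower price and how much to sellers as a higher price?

Buyers gain 70/17 per unit; sellers gain 15/17 per unit

Pre-subsidy: 1240/3 - (2/3)q = 226/7 + (1/7)q gives q* = 8002/17 and p* = 1692/17.
With the subsidy, sellers receive ps = pb + 5 for each unit, where pb is the price buyers pay.
On the curves, pb = 1240/3 - (2/3)q and ps = 226/7 + (1/7)q; the wedge ps − pb = 5 gives 226/7 + (1/7)q − (1240/3 - (2/3)q) = 5, so q' = 8107/17.
Then pb = 1240/3 − (2/3)·(8107/17) = 1622/17 and ps = 226/7 + (1/7)·(8107/17) = 1707/17.
Buyers' price falls by p* − pb = 1692/17 − 1622/17 = 70/17; sellers' price rises by ps − p* = 1707/17 − 1692/17 = 15/17.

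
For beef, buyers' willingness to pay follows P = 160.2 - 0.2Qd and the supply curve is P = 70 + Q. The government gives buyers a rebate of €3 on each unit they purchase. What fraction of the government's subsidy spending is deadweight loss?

DWL / government spending = 15/932

Pre-subsidy: 160.2 - 0.2Q = 70 + Q gives Q* = 451/6 and P* = 871/6.
With the rebate, buyers effectively pay Pb = Ps − 3, where Ps is the price sellers receive.
On the curves, Pb = 160.2 - 0.2Q and Ps = 70 + Q; the wedge Ps − Pb = 3 gives 70 + Q − (160.2 - 0.2Q) = 3, so Q' = 233/3.
Then Pb = 160.2 − 0.2·(233/3) = 434/3 and Ps = 70 + 1·(233/3) = 443/3.
ΔCS = ½(451/6 + 233/3)(871/6 − 434/3) = 917/24; ΔPS = ½(451/6 + 233/3)(443/3 − 871/6) = 4585/24.
Government spending = 3 × 233/3 = 233.
DWL = ½ × 3 × (233/3 − 451/6) = 3.75; fraction = 3.75 / 233 = 15/932.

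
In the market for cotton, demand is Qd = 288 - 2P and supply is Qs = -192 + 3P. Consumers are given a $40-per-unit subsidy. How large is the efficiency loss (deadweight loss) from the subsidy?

Deadweight loss = $960

Pre-subsidy: 288 - 2P = -192 + 3P gives P* = 96, Q* = 96.
With the rebate, buyers effectively pay Pb = Ps − 40, where Ps is the price sellers receive.
Demand in terms of Ps becomes Qd = 288 − 2(Ps − 40) = 368 - 2Ps. Setting this equal to supply: 368 - 2Ps = -192 + 3Ps, so Ps = 112.
Buyers pay Pb = 112 − 40 = 72; Q' = -192 + 3·112 = 144.
The subsidy expands output by 144 − 96 = 48 past the efficient level; on those units the gap between marginal cost and willingness to pay runs from 0 up to 40.
DWL = ½ × 40 × 48 = 960.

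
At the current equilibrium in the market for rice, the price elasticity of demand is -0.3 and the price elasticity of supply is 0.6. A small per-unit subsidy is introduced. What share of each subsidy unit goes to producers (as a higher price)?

Producer share = 1/3

For a small subsidy around the equilibrium, the benefit split depends on the relative slopes, which at a point are proportional to the elasticities.
Buyer share = εs/(εs + |εd|) = 0.6/(0.6 + 0.3) = 2/3; seller share = |εd|/(εs + |εd|) = 1/3.
So producers capture 1/3 of the subsidy.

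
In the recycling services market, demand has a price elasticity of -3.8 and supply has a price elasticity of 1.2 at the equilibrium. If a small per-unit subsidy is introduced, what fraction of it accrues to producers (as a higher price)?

Producer share = 0.76

For a small subsidy around the equilibrium, the benefit split depends on the relative slopes, which at a point are proportional to the elasticities.
Buyer share = εs/(εs + |εd|) = 1.2/(1.2 + 3.8) = 0.24; seller share = |εd|/(εs + |εd|) = 0.76.
So producers capture 0.76 of the subsidy.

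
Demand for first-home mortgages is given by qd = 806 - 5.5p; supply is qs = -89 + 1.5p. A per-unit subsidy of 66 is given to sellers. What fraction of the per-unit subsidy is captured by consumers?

Consumer share = 3/14

Pre-subsidy: 806 - 5.5p = -89 + 1.5p gives p* = 895/7, q* = 1439/14.
With the subsidy, sellers receive ps = pb + 66 for each unit, where pb is the price buyers pay.
Supply in terms of pb becomes qs = -89 + 1.5(pb + 66) = 10 + 1.5pb. Setting this equal to demand: 806 - 5.5pb = 10 + 1.5pb, so pb = 796/7.
Sellers receive ps = 796/7 + 66 = 1258/7; q' = 806 − 5.5·(796/7) = 1264/7.
Buyers' price falls by p* − pb = 895/7 − 796/7 = 99/7; sellers' price rises by ps − p* = 1258/7 − 895/7 = 363/7.
So consumers capture (99/7)/66 = 3/14 of each unit of subsidy.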